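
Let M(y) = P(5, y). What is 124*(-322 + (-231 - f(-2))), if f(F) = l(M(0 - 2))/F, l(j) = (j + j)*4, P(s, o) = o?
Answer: -69564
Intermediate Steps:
M(y) = y
l(j) = 8*j (l(j) = (2*j)*4 = 8*j)
f(F) = -16/F (f(F) = (8*(0 - 2))/F = (8*(-2))/F = -16/F)
124*(-322 + (-231 - f(-2))) = 124*(-322 + (-231 - (-16)/(-2))) = 124*(-322 + (-231 - (-16)*(-1)/2)) = 124*(-322 + (-231 - 1*8)) = 124*(-322 + (-231 - 8)) = 124*(-322 - 239) = 124*(-561) = -69564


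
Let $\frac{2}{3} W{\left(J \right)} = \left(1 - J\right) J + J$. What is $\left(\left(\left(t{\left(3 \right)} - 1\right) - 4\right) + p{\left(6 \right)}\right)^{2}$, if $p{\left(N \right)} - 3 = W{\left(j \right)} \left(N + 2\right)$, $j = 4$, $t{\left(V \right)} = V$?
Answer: $9025$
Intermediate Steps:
$W{\left(J \right)} = \frac{3 J}{2} + \frac{3 J \left(1 - J\right)}{2}$ ($W{\left(J \right)} = \frac{3 \left(\left(1 - J\right) J + J\right)}{2} = \frac{3 \left(J \left(1 - J\right) + J\right)}{2} = \frac{3 \left(J + J \left(1 - J\right)\right)}{2} = \frac{3 J}{2} + \frac{3 J \left(1 - J\right)}{2}$)
$p{\left(N \right)} = -21 - 12 N$ ($p{\left(N \right)} = 3 + \frac{3}{2} \cdot 4 \left(2 - 4\right) \left(N + 2\right) = 3 + \frac{3}{2} \cdot 4 \left(2 - 4\right) \left(2 + N\right) = 3 + \frac{3}{2} \cdot 4 \left(-2\right) \left(2 + N\right) = 3 - 12 \left(2 + N\right) = 3 - \left(24 + 12 N\right) = -21 - 12 N$)
$\left(\left(\left(t{\left(3 \right)} - 1\right) - 4\right) + p{\left(6 \right)}\right)^{2} = \left(\left(\left(3 - 1\right) - 4\right) - 93\right)^{2} = \left(\left(2 - 4\right) - 93\right)^{2} = \left(-2 - 93\right)^{2} = \left(-95\right)^{2} = 9025$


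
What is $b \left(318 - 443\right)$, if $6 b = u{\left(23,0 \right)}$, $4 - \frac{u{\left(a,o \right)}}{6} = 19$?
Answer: $1875$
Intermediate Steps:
$u{\left(a,o \right)} = -90$ ($u{\left(a,o \right)} = 24 - 114 = -90$)
$b = -15$ ($b = \frac{1}{6} \left(-90\right) = -15$)
$b \left(318 - 443\right) = - 15 \left(318 - 443\right) = \left(-15\right) \left(-125\right) = 1875$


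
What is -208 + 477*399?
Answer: 190115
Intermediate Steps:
-208 + 477*399 = -208 + 190323 = 190115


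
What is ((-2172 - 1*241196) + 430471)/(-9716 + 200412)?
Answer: 187103/190696 ≈ 0.98116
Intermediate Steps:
((-2172 - 1*241196) + 430471)/(-9716 + 200412) = ((-2172 - 241196) + 430471)/190696 = (-243368 + 430471)*(1/190696) = 187103*(1/190696) = 187103/190696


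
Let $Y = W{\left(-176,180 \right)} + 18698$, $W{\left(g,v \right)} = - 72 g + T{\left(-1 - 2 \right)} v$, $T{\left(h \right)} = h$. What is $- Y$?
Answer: $-30830$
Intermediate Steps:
$W{\left(g,v \right)} = - 72 g - 3 v$ ($W{\left(g,v \right)} = - 72 g + \left(-1 - 2\right) v = - 72 g - 3 v$)
$Y = 30830$ ($Y = \left(\left(-72\right) \left(-176\right) - 540\right) + 18698 = \left(12672 - 540\right) + 18698 = 12132 + 18698 = 30830$)
$- Y = \left(-1\right) 30830 = -30830$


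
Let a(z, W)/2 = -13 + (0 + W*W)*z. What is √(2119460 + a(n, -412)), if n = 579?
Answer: √198682986 ≈ 14096.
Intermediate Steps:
a(z, W) = -26 + 2*z*W² (a(z, W) = 2*(-13 + (0 + W*W)*z) = 2*(-13 + (0 + W²)*z) = 2*(-13 + W²*z) = 2*(-13 + z*W²) = -26 + 2*z*W²)
√(2119460 + a(n, -412)) = √(2119460 + (-26 + 2*579*(-412)²)) = √(2119460 + (-26 + 2*579*169744)) = √(2119460 + (-26 + 196563552)) = √(2119460 + 196563526) = √198682986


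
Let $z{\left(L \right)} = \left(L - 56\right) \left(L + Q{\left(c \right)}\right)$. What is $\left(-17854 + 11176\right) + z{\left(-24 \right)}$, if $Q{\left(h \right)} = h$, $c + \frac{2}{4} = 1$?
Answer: $-4798$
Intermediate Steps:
$c = \frac{1}{2}$ ($c = - \frac{1}{2} + 1 = \frac{1}{2} \approx 0.5$)
$z{\left(L \right)} = \left(\frac{1}{2} + L\right) \left(-56 + L\right)$ ($z{\left(L \right)} = \left(L - 56\right) \left(L + \frac{1}{2}\right) = \left(-56 + L\right) \left(\frac{1}{2} + L\right) = \left(\frac{1}{2} + L\right) \left(-56 + L\right)$)
$\left(-17854 + 11176\right) + z{\left(-24 \right)} = \left(-17854 + 11176\right) - \left(-1304 - 576\right) = -6678 + \left(-28 + 576 + 1332\right) = -6678 + 1880 = -4798$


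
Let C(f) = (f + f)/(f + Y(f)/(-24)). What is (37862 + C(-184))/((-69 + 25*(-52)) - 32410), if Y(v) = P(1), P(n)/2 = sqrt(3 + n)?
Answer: -41839718/37325795 ≈ -1.1209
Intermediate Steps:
P(n) = 2*sqrt(3 + n)
Y(v) = 4 (Y(v) = 2*sqrt(3 + 1) = 2*sqrt(4) = 2*2 = 4)
C(f) = 2*f/(-1/6 + f) (C(f) = (f + f)/(f + 4/(-24)) = (2*f)/(f + 4*(-1/24)) = (2*f)/(f - 1/6) = (2*f)/(-1/6 + f) = 2*f/(-1/6 + f))
(37862 + C(-184))/((-69 + 25*(-52)) - 32410) = (37862 + 12*(-184)/(-1 + 6*(-184)))/((-69 + 25*(-52)) - 32410) = (37862 + 12*(-184)/(-1 - 1104))/((-69 - 1300) - 32410) = (37862 + 12*(-184)/(-1105))/(-1369 - 32410) = (37862 + 12*(-184)*(-1/1105))/(-33779) = (37862 + 2208/1105)*(-1/33779) = (41839718/1105)*(-1/33779) = -41839718/37325795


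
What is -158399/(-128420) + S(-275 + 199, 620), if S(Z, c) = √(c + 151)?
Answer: 158399/128420 + √771 ≈ 29.000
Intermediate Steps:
S(Z, c) = √(151 + c)
-158399/(-128420) + S(-275 + 199, 620) = -158399/(-128420) + √(151 + 620) = -158399*(-1/128420) + √771 = 158399/128420 + √771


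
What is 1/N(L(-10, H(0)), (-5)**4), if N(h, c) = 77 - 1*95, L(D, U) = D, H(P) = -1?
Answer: -1/18 ≈ -0.055556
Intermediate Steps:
N(h, c) = -18 (N(h, c) = 77 - 95 = -18)
1/N(L(-10, H(0)), (-5)**4) = 1/(-18) = -1/18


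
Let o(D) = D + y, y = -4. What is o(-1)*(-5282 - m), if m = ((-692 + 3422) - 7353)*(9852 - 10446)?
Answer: 13756720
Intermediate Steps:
m = 2746062 (m = (2730 - 7353)*(-594) = -4623*(-594) = 2746062)
o(D) = -4 + D (o(D) = D - 4 = -4 + D)
o(-1)*(-5282 - m) = (-4 - 1)*(-5282 - 1*2746062) = -5*(-5282 - 2746062) = -5*(-2751344) = 13756720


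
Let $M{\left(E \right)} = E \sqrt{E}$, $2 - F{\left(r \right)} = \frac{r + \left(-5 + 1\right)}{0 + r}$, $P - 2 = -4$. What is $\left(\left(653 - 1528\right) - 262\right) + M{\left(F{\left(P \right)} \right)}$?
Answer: $-1137 - i \approx -1137.0 - 1.0 i$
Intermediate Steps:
$P = -2$ ($P = 2 - 4 = -2$)
$F{\left(r \right)} = 2 - \frac{-4 + r}{r}$ ($F{\left(r \right)} = 2 - \frac{r + \left(-5 + 1\right)}{0 + r} = 2 - \frac{r - 4}{r} = 2 - \frac{-4 + r}{r}$)
$M{\left(E \right)} = E^{\frac{3}{2}}$
$\left(\left(653 - 1528\right) - 262\right) + M{\left(F{\left(P \right)} \right)} = \left(\left(653 - 1528\right) - 262\right) + \left(\frac{4 - 2}{-2}\right)^{\frac{3}{2}} = \left(-875 - 262\right) + \left(\left(- \frac{1}{2}\right) 2\right)^{\frac{3}{2}} = -1137 + \left(-1\right)^{\frac{3}{2}} = -1137 - i$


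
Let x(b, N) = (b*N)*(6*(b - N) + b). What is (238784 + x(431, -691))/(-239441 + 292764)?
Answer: -2133053039/53323 ≈ -40003.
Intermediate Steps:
x(b, N) = N*b*(-6*N + 7*b) (x(b, N) = (N*b)*((-6*N + 6*b) + b) = (N*b)*(-6*N + 7*b) = N*b*(-6*N + 7*b))
(238784 + x(431, -691))/(-239441 + 292764) = (238784 - 691*431*(-6*(-691) + 7*431))/(-239441 + 292764) = (238784 - 691*431*(4146 + 3017))/53323 = (238784 - 691*431*7163)*(1/53323) = (238784 - 2133291823)*(1/53323) = -2133053039*1/53323 = -2133053039/53323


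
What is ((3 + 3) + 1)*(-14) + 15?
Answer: -83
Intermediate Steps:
((3 + 3) + 1)*(-14) + 15 = (6 + 1)*(-14) + 15 = 7*(-14) + 15 = -98 + 15 = -83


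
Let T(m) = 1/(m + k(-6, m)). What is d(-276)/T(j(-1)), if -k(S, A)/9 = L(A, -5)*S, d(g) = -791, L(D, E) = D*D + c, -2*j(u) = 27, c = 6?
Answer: -8030232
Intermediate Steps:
j(u) = -27/2 (j(u) = -1/2*27 = -27/2)
L(D, E) = 6 + D**2 (L(D, E) = D*D + 6 = D**2 + 6 = 6 + D**2)
k(S, A) = -9*S*(6 + A**2) (k(S, A) = -9*(6 + A**2)*S = -9*S*(6 + A**2))
T(m) = 1/(324 + m + 54*m**2) (T(m) = 1/(m - 9*(-6)*(6 + m**2)) = 1/(m + (324 + 54*m**2)) = 1/(324 + m + 54*m**2))
d(-276)/T(j(-1)) = -791/(1/(324 - 27/2 + 54*(-27/2)**2)) = -791/(1/(324 - 27/2 + 54*(729/4))) = -791/(1/(324 - 27/2 + 19683/2)) = -791/(1/10152) = -791/1/10152 = -791*10152 = -8030232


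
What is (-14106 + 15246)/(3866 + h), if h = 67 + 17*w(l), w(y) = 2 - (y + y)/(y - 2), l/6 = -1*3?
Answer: 2850/9841 ≈ 0.28960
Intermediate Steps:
l = -18 (l = 6*(-1*3) = 6*(-3) = -18)
w(y) = 2 - 2*y/(-2 + y)
h = 352/5 (h = 67 + 17*(-4/(-2 - 18)) = 67 + 17*(-4/(-20)) = 67 + 17*(-4*(-1/20)) = 67 + 17*(⅕) = 67 + 17/5 = 352/5 ≈ 70.400)
(-14106 + 15246)/(3866 + h) = (-14106 + 15246)/(3866 + 352/5) = 1140/(19682/5) = 1140*(5/19682) = 2850/9841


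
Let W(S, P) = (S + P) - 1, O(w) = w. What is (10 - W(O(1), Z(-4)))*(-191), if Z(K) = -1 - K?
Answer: -1337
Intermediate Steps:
W(S, P) = -1 + P + S (W(S, P) = (P + S) - 1 = -1 + P + S)
(10 - W(O(1), Z(-4)))*(-191) = (10 - (-1 + (-1 - 1*(-4)) + 1))*(-191) = (10 - (-1 + (-1 + 4) + 1))*(-191) = (10 - (-1 + 3 + 1))*(-191) = (10 - 1*3)*(-191) = (10 - 3)*(-191) = 7*(-191) = -1337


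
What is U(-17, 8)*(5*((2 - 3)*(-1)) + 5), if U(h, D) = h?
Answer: -170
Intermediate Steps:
U(-17, 8)*(5*((2 - 3)*(-1)) + 5) = -17*(5*((2 - 3)*(-1)) + 5) = -17*(5*(-1*(-1)) + 5) = -17*(5*1 + 5) = -17*(5 + 5) = -17*10 = -170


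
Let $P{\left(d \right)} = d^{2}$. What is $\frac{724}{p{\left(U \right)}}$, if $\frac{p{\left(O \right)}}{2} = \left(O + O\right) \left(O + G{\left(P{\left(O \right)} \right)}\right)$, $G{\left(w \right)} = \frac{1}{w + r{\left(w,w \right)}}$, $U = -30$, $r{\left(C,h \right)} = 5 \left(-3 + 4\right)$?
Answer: $\frac{32761}{162894} \approx 0.20112$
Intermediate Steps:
$r{\left(C,h \right)} = 5$ ($r{\left(C,h \right)} = 5 \cdot 1 = 5$)
$G{\left(w \right)} = \frac{1}{5 + w}$ ($G{\left(w \right)} = \frac{1}{w + 5} = \frac{1}{5 + w}$)
$p{\left(O \right)} = 4 O \left(O + \frac{1}{5 + O^{2}}\right)$ ($p{\left(O \right)} = 2 \left(O + O\right) \left(O + \frac{1}{5 + O^{2}}\right) = 2 \cdot 2 O \left(O + \frac{1}{5 + O^{2}}\right) = 4 O \left(O + \frac{1}{5 + O^{2}}\right)$)
$\frac{724}{p{\left(U \right)}} = \frac{724}{4 \left(-30\right) \frac{1}{5 + \left(-30\right)^{2}} \left(1 - 30 \left(5 + \left(-30\right)^{2}\right)\right)} = \frac{724}{4 \left(-30\right) \frac{1}{5 + 900} \left(1 - 30 \left(5 + 900\right)\right)} = \frac{724}{4 \left(-30\right) \frac{1}{905} \left(1 - 27150\right)} = \frac{724}{4 \left(-30\right) \frac{1}{905} \left(-27149\right)} = \frac{724}{\frac{651576}{181}} = 724 \cdot \frac{181}{651576} = \frac{32761}{162894}$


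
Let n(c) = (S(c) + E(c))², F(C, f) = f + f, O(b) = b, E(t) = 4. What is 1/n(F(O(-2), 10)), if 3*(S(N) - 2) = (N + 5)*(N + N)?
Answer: 9/1036324 ≈ 8.6845e-6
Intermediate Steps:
S(N) = 2 + 2*N*(5 + N)/3 (S(N) = 2 + ((N + 5)*(N + N))/3 = 2 + ((5 + N)*(2*N))/3 = 2 + (2*N*(5 + N))/3 = 2 + 2*N*(5 + N)/3)
F(C, f) = 2*f
n(c) = (6 + 2*c²/3 + 10*c/3)² (n(c) = ((2 + 2*c²/3 + 10*c/3) + 4)² = (6 + 2*c²/3 + 10*c/3)²)
1/n(F(O(-2), 10)) = 1/(4*(9 + (2*10)² + 5*(2*10))²/9) = 1/(4*(9 + 20² + 5*20)²/9) = 1/(4*(9 + 400 + 100)²/9) = 1/((4/9)*509²) = 1/((4/9)*259081) = 1/(1036324/9) = 9/1036324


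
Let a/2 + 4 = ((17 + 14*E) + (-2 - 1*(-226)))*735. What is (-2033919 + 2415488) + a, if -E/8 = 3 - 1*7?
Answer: 1394391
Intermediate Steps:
E = 32 (E = -8*(3 - 1*7) = -8*(3 - 7) = -8*(-4) = 32)
a = 1012822 (a = -8 + 2*(((17 + 14*32) + (-2 - 1*(-226)))*735) = -8 + 2*(((17 + 448) + (-2 + 226))*735) = -8 + 2*((465 + 224)*735) = -8 + 2*(689*735) = -8 + 2*506415 = -8 + 1012830 = 1012822)
(-2033919 + 2415488) + a = (-2033919 + 2415488) + 1012822 = 381569 + 1012822 = 1394391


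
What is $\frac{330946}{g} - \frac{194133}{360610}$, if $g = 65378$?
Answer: $\frac{53325204893}{11787980290} \approx 4.5237$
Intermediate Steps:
$\frac{330946}{g} - \frac{194133}{360610} = \frac{330946}{65378} - \frac{194133}{360610} = 330946 \cdot \frac{1}{65378} - \frac{194133}{360610} = \frac{165473}{32689} - \frac{194133}{360610} = \frac{53325204893}{11787980290}$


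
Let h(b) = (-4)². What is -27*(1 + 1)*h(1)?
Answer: -864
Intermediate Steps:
h(b) = 16
-27*(1 + 1)*h(1) = -27*(1 + 1)*16 = -54*16 = -27*32 = -864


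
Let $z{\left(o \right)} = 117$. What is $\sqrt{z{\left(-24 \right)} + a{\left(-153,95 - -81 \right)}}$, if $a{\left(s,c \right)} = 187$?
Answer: $4 \sqrt{19} \approx 17.436$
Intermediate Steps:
$\sqrt{z{\left(-24 \right)} + a{\left(-153,95 - -81 \right)}} = \sqrt{117 + 187} = \sqrt{304} = 4 \sqrt{19}$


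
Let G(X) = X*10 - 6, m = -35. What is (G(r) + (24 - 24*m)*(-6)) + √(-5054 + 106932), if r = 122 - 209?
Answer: -6060 + √101878 ≈ -5740.8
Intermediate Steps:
r = -87
G(X) = -6 + 10*X (G(X) = 10*X - 6 = -6 + 10*X)
(G(r) + (24 - 24*m)*(-6)) + √(-5054 + 106932) = ((-6 + 10*(-87)) + (24 - 24*(-35))*(-6)) + √(-5054 + 106932) = ((-6 - 870) + (24 + 840)*(-6)) + √101878 = (-876 + 864*(-6)) + √101878 = (-876 - 5184) + √101878 = -6060 + √101878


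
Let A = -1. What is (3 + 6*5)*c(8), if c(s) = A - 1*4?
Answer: -165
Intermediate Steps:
c(s) = -5 (c(s) = -1 - 1*4 = -1 - 4 = -5)
(3 + 6*5)*c(8) = (3 + 6*5)*(-5) = (3 + 30)*(-5) = 33*(-5) = -165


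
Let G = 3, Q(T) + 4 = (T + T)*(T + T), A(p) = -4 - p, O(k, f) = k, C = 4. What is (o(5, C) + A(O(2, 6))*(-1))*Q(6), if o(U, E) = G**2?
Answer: 2100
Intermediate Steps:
Q(T) = -4 + 4*T**2 (Q(T) = -4 + (T + T)*(T + T) = -4 + (2*T)*(2*T) = -4 + 4*T**2)
o(U, E) = 9 (o(U, E) = 3**2 = 9)
(o(5, C) + A(O(2, 6))*(-1))*Q(6) = (9 + (-4 - 1*2)*(-1))*(-4 + 4*6**2) = (9 + (-4 - 2)*(-1))*(-4 + 4*36) = (9 - 6*(-1))*(-4 + 144) = (9 + 6)*140 = 15*140 = 2100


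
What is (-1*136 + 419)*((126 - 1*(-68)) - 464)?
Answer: -76410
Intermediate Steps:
(-1*136 + 419)*((126 - 1*(-68)) - 464) = (-136 + 419)*((126 + 68) - 464) = 283*(194 - 464) = 283*(-270) = -76410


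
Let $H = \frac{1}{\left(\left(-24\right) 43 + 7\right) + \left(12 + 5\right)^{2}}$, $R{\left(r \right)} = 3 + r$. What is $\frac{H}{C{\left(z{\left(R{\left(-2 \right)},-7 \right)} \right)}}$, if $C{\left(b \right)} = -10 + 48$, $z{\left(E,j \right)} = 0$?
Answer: $- \frac{1}{27968} \approx -3.5755 \cdot 10^{-5}$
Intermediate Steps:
$C{\left(b \right)} = 38$
$H = - \frac{1}{736}$ ($H = \frac{1}{\left(-1032 + 7\right) + 17^{2}} = \frac{1}{-1025 + 289} = \frac{1}{-736} = - \frac{1}{736} \approx -0.0013587$)
$\frac{H}{C{\left(z{\left(R{\left(-2 \right)},-7 \right)} \right)}} = - \frac{1}{736 \cdot 38} = \left(- \frac{1}{736}\right) \frac{1}{38} = - \frac{1}{27968}$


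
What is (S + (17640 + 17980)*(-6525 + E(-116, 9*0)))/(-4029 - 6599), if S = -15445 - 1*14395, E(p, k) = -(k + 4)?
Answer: 58148205/2657 ≈ 21885.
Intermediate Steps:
E(p, k) = -4 - k (E(p, k) = -(4 + k) = -4 - k)
S = -29840 (S = -15445 - 14395 = -29840)
(S + (17640 + 17980)*(-6525 + E(-116, 9*0)))/(-4029 - 6599) = (-29840 + (17640 + 17980)*(-6525 + (-4 - 9*0)))/(-4029 - 6599) = (-29840 + 35620*(-6525 + (-4 - 1*0)))/(-10628) = (-29840 + 35620*(-6525 + (-4 + 0)))*(-1/10628) = (-29840 + 35620*(-6525 - 4))*(-1/10628) = (-29840 + 35620*(-6529))*(-1/10628) = (-29840 - 232562980)*(-1/10628) = -232592820*(-1/10628) = 58148205/2657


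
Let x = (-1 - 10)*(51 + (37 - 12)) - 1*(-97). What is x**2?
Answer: 546121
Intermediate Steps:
x = -739 (x = -11*(51 + 25) + 97 = -11*76 + 97 = -836 + 97 = -739)
x**2 = (-739)**2 = 546121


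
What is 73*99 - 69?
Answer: 7158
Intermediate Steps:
73*99 - 69 = 7227 - 69 = 7158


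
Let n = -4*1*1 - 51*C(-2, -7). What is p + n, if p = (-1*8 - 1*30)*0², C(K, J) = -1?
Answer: 47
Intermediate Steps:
n = 47 (n = -4*1*1 - 51*(-1) = -4*1 + 51 = -4 + 51 = 47)
p = 0 (p = (-8 - 30)*0 = -38*0 = 0)
p + n = 0 + 47 = 47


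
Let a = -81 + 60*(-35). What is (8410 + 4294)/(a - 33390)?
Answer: -12704/35571 ≈ -0.35714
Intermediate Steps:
a = -2181 (a = -81 - 2100 = -2181)
(8410 + 4294)/(a - 33390) = (8410 + 4294)/(-2181 - 33390) = 12704/(-35571) = 12704*(-1/35571) = -12704/35571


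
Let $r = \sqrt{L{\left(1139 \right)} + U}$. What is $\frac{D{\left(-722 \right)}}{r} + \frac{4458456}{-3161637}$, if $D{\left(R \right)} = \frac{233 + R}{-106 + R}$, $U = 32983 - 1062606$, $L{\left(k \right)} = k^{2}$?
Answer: $- \frac{495384}{351293} + \frac{163 \sqrt{267698}}{73884648} \approx -1.409$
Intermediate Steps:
$U = -1029623$
$D{\left(R \right)} = \frac{233 + R}{-106 + R}$
$r = \sqrt{267698}$ ($r = \sqrt{1139^{2} - 1029623} = \sqrt{1297321 - 1029623} = \sqrt{267698} \approx 517.4$)
$\frac{D{\left(-722 \right)}}{r} + \frac{4458456}{-3161637} = \frac{\frac{1}{-106 - 722} \left(233 - 722\right)}{\sqrt{267698}} + \frac{4458456}{-3161637} = \frac{1}{-828} \left(-489\right) \frac{\sqrt{267698}}{267698} + 4458456 \left(- \frac{1}{3161637}\right) = \left(- \frac{1}{828}\right) \left(-489\right) \frac{\sqrt{267698}}{267698} - \frac{495384}{351293} = \frac{163 \frac{\sqrt{267698}}{267698}}{276} - \frac{495384}{351293} = \frac{163 \sqrt{267698}}{73884648} - \frac{495384}{351293} = - \frac{495384}{351293} + \frac{163 \sqrt{267698}}{73884648}$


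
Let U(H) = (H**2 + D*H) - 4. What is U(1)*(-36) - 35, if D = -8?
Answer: 361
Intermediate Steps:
U(H) = -4 + H**2 - 8*H (U(H) = (H**2 - 8*H) - 4 = -4 + H**2 - 8*H)
U(1)*(-36) - 35 = (-4 + 1**2 - 8*1)*(-36) - 35 = (-4 + 1 - 8)*(-36) - 35 = -11*(-36) - 35 = 396 - 35 = 361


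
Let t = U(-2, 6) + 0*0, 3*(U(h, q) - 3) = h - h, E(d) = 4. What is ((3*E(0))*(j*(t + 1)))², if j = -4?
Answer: 36864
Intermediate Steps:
U(h, q) = 3 (U(h, q) = 3 + (h - h)/3 = 3 + (⅓)*0 = 3 + 0 = 3)
t = 3 (t = 3 + 0*0 = 3 + 0 = 3)
((3*E(0))*(j*(t + 1)))² = ((3*4)*(-4*(3 + 1)))² = (12*(-4*4))² = (12*(-16))² = (-192)² = 36864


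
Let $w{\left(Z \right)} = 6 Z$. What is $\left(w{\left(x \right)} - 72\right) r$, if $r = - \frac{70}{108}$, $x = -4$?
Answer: $\frac{560}{9} \approx 62.222$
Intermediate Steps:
$r = - \frac{35}{54}$ ($r = \left(-70\right) \frac{1}{108} = - \frac{35}{54} \approx -0.64815$)
$\left(w{\left(x \right)} - 72\right) r = \left(6 \left(-4\right) - 72\right) \left(- \frac{35}{54}\right) = \left(-24 - 72\right) \left(- \frac{35}{54}\right) = \left(-96\right) \left(- \frac{35}{54}\right) = \frac{560}{9}$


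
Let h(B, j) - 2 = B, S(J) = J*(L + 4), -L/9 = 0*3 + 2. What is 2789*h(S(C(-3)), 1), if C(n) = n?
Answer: 122716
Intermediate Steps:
L = -18 (L = -9*(0*3 + 2) = -9*(0 + 2) = -9*2 = -18)
S(J) = -14*J (S(J) = J*(-18 + 4) = J*(-14) = -14*J)
h(B, j) = 2 + B
2789*h(S(C(-3)), 1) = 2789*(2 - 14*(-3)) = 2789*(2 + 42) = 2789*44 = 122716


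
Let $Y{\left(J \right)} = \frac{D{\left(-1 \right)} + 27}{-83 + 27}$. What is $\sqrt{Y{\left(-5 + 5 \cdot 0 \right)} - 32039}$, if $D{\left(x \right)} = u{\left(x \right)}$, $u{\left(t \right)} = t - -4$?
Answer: $\frac{i \sqrt{6279749}}{14} \approx 179.0 i$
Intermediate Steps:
$u{\left(t \right)} = 4 + t$ ($u{\left(t \right)} = t + 4 = 4 + t$)
$D{\left(x \right)} = 4 + x$
$Y{\left(J \right)} = - \frac{15}{28}$ ($Y{\left(J \right)} = \frac{\left(4 - 1\right) + 27}{-83 + 27} = \frac{3 + 27}{-56} = 30 \left(- \frac{1}{56}\right) = - \frac{15}{28}$)
$\sqrt{Y{\left(-5 + 5 \cdot 0 \right)} - 32039} = \sqrt{- \frac{15}{28} - 32039} = \sqrt{- \frac{897107}{28}} = \frac{i \sqrt{6279749}}{14}$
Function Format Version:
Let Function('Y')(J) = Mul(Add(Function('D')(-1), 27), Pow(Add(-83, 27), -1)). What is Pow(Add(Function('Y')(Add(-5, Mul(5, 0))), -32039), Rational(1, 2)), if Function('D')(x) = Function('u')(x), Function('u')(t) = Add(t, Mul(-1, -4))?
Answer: Mul(Rational(1, 14), I, Pow(6279749, Rational(1, 2))) ≈ Mul(179.00, I)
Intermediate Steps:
Function('u')(t) = Add(4, t) (Function('u')(t) = Add(t, 4) = Add(4, t))
Function('D')(x) = Add(4, x)
Function('Y')(J) = Rational(-15, 28) (Function('Y')(J) = Mul(Add(Add(4, -1), 27), Pow(Add(-83, 27), -1)) = Mul(Add(3, 27), Pow(-56, -1)) = Mul(30, Rational(-1, 56)) = Rational(-15, 28))
Pow(Add(Function('Y')(Add(-5, Mul(5, 0))), -32039), Rational(1, 2)) = Pow(Add(Rational(-15, 28), -32039), Rational(1, 2)) = Pow(Rational(-897107, 28), Rational(1, 2)) = Mul(Rational(1, 14), I, Pow(6279749, Rational(1, 2)))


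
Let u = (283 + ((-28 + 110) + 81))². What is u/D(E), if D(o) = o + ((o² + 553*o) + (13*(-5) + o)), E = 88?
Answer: 198916/56519 ≈ 3.5195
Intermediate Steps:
u = 198916 (u = (283 + (82 + 81))² = (283 + 163)² = 446² = 198916)
D(o) = -65 + o² + 555*o (D(o) = o + ((o² + 553*o) + (-65 + o)) = o + (-65 + o² + 554*o) = -65 + o² + 555*o)
u/D(E) = 198916/(-65 + 88² + 555*88) = 198916/(-65 + 7744 + 48840) = 198916/56519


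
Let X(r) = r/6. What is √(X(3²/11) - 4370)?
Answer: I*√2115014/22 ≈ 66.105*I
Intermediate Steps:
X(r) = r/6 (X(r) = r*(⅙) = r/6)
√(X(3²/11) - 4370) = √((3²/11)/6 - 4370) = √((9*(1/11))/6 - 4370) = √((⅙)*(9/11) - 4370) = √(3/22 - 4370) = √(-96137/22) = I*√2115014/22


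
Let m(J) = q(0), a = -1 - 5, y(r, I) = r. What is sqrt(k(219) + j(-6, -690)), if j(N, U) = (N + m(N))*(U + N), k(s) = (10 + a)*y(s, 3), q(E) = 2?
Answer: 2*sqrt(915) ≈ 60.498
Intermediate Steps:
a = -6
m(J) = 2
k(s) = 4*s (k(s) = (10 - 6)*s = 4*s)
j(N, U) = (2 + N)*(N + U) (j(N, U) = (N + 2)*(U + N) = (2 + N)*(N + U))
sqrt(k(219) + j(-6, -690)) = sqrt(4*219 + ((-6)**2 + 2*(-6) + 2*(-690) - 6*(-690))) = sqrt(876 + (36 - 12 - 1380 + 4140)) = sqrt(876 + 2784) = sqrt(3660) = 2*sqrt(915)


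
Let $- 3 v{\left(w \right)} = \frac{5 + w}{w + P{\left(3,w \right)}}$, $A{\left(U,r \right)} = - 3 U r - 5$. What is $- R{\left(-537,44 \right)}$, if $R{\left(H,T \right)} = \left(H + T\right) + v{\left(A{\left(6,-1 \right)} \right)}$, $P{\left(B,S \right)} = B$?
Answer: $\frac{3947}{8} \approx 493.38$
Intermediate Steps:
$A{\left(U,r \right)} = -5 - 3 U r$ ($A{\left(U,r \right)} = - 3 U r - 5 = -5 - 3 U r$)
$v{\left(w \right)} = - \frac{5 + w}{3 \left(3 + w\right)}$ ($v{\left(w \right)} = - \frac{\left(5 + w\right) \frac{1}{w + 3}}{3} = - \frac{\left(5 + w\right) \frac{1}{3 + w}}{3} = - \frac{\frac{1}{3 + w} \left(5 + w\right)}{3} = - \frac{5 + w}{3 \left(3 + w\right)}$)
$R{\left(H,T \right)} = - \frac{3}{8} + H + T$ ($R{\left(H,T \right)} = \left(H + T\right) + \frac{-5 - \left(-5 - 18 \left(-1\right)\right)}{3 \left(3 - \left(5 + 18 \left(-1\right)\right)\right)} = \left(H + T\right) + \frac{-5 - \left(-5 + 18\right)}{3 \left(3 + \left(-5 + 18\right)\right)} = \left(H + T\right) + \frac{-5 - 13}{3 \left(3 + 13\right)} = \left(H + T\right) + \frac{-5 - 13}{3 \cdot 16} = \left(H + T\right) + \frac{1}{3} \cdot \frac{1}{16} \left(-18\right) = \left(H + T\right) - \frac{3}{8} = - \frac{3}{8} + H + T$)
$- R{\left(-537,44 \right)} = - (- \frac{3}{8} - 537 + 44) = \left(-1\right) \left(- \frac{3947}{8}\right) = \frac{3947}{8}$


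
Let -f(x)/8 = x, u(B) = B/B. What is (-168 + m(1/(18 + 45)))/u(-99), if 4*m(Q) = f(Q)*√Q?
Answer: -168 - 2*√7/1323 ≈ -168.00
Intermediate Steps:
u(B) = 1
f(x) = -8*x
m(Q) = -2*Q^(3/2) (m(Q) = ((-8*Q)*√Q)/4 = (-8*Q^(3/2))/4 = -2*Q^(3/2))
(-168 + m(1/(18 + 45)))/u(-99) = (-168 - 2/(18 + 45)^(3/2))/1 = (-168 - 2*√7/1323)*1 = -168 - 2*√7/1323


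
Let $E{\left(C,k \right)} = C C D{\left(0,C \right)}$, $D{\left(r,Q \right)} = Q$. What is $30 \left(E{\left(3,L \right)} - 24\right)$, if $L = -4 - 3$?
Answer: $90$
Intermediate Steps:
$L = -7$ ($L = -4 - 3 = -7$)
$E{\left(C,k \right)} = C^{3}$ ($E{\left(C,k \right)} = C C C = C^{2} C = C^{3}$)
$30 \left(E{\left(3,L \right)} - 24\right) = 30 \left(3^{3} - 24\right) = 30 \left(27 - 24\right) = 30 \cdot 3 = 90$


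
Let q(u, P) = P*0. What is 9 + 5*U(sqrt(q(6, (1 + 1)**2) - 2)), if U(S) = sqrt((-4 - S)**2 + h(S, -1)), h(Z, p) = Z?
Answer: 9 + 5*sqrt(14 + 9*I*sqrt(2)) ≈ 29.286 + 7.8429*I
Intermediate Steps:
q(u, P) = 0
U(S) = sqrt(S + (-4 - S)**2) (U(S) = sqrt((-4 - S)**2 + S) = sqrt(S + (-4 - S)**2))
9 + 5*U(sqrt(q(6, (1 + 1)**2) - 2)) = 9 + 5*sqrt(sqrt(0 - 2) + (4 + sqrt(0 - 2))**2) = 9 + 5*sqrt(sqrt(-2) + (4 + sqrt(-2))**2) = 9 + 5*sqrt(I*sqrt(2) + (4 + I*sqrt(2))**2) = 9 + 5*sqrt((4 + I*sqrt(2))**2 + I*sqrt(2))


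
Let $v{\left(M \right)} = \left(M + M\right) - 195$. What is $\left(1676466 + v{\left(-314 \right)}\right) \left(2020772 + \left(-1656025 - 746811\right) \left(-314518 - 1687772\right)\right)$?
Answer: $8061814249479381316$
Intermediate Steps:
$v{\left(M \right)} = -195 + 2 M$ ($v{\left(M \right)} = 2 M - 195 = -195 + 2 M$)
$\left(1676466 + v{\left(-314 \right)}\right) \left(2020772 + \left(-1656025 - 746811\right) \left(-314518 - 1687772\right)\right) = \left(1676466 + \left(-195 + 2 \left(-314\right)\right)\right) \left(2020772 + \left(-1656025 - 746811\right) \left(-314518 - 1687772\right)\right) = \left(1676466 - 823\right) \left(2020772 - -4811174494440\right) = \left(1676466 - 823\right) \left(2020772 + 4811174494440\right) = 1675643 \cdot 4811176515212 = 8061814249479381316$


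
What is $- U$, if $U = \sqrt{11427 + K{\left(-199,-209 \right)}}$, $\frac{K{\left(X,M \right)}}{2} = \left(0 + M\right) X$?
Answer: $- \sqrt{94609} \approx -307.59$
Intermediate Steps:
$K{\left(X,M \right)} = 2 M X$ ($K{\left(X,M \right)} = 2 \left(0 + M\right) X = 2 M X$)
$U = \sqrt{94609}$ ($U = \sqrt{11427 + 2 \left(-209\right) \left(-199\right)} = \sqrt{11427 + 83182} = \sqrt{94609} \approx 307.59$)
$- U = - \sqrt{94609}$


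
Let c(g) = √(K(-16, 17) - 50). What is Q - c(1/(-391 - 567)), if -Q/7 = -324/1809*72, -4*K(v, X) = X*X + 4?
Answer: 6048/67 - I*√493/2 ≈ 90.269 - 11.102*I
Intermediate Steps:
K(v, X) = -1 - X²/4 (K(v, X) = -(X*X + 4)/4 = -(X² + 4)/4 = -(4 + X²)/4 = -1 - X²/4)
Q = 6048/67 (Q = -7*(-324/1809)*72 = -7*(-324*1/1809)*72 = -(-84)*72/67 = -7*(-864/67) = 6048/67 ≈ 90.269)
c(g) = I*√493/2 (c(g) = √((-1 - ¼*17²) - 50) = √((-1 - ¼*289) - 50) = √((-1 - 289/4) - 50) = √(-293/4 - 50) = √(-493/4) = I*√493/2)
Q - c(1/(-391 - 567)) = 6048/67 - I*√493/2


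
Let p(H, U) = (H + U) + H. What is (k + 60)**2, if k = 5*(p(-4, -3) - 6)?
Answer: 625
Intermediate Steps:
p(H, U) = U + 2*H
k = -85 (k = 5*((-3 + 2*(-4)) - 6) = 5*((-3 - 8) - 6) = 5*(-11 - 6) = 5*(-17) = -85)
(k + 60)**2 = (-85 + 60)**2 = (-25)**2 = 625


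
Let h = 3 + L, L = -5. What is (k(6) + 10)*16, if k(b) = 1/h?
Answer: 152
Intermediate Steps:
h = -2 (h = 3 - 5 = -2)
k(b) = -1/2 (k(b) = 1/(-2) = -1/2)
(k(6) + 10)*16 = (-1/2 + 10)*16 = (19/2)*16 = 152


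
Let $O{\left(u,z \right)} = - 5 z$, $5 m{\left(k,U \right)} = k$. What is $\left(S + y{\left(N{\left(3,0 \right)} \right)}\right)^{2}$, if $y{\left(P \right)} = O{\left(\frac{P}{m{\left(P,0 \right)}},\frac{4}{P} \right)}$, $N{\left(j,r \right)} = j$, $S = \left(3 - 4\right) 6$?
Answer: $\frac{1444}{9} \approx 160.44$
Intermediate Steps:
$S = -6$ ($S = \left(-1\right) 6 = -6$)
$m{\left(k,U \right)} = \frac{k}{5}$
$y{\left(P \right)} = - \frac{20}{P}$ ($y{\left(P \right)} = - 5 \frac{4}{P} = - \frac{20}{P}$)
$\left(S + y{\left(N{\left(3,0 \right)} \right)}\right)^{2} = \left(-6 - \frac{20}{3}\right)^{2} = \left(- \frac{38}{3}\right)^{2} = \frac{1444}{9}$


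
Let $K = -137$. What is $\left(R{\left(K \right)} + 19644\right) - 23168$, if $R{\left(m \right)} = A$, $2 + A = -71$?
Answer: $-3597$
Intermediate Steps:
$A = -73$ ($A = -2 - 71 = -73$)
$R{\left(m \right)} = -73$
$\left(R{\left(K \right)} + 19644\right) - 23168 = \left(-73 + 19644\right) - 23168 = 19571 - 23168 = -3597$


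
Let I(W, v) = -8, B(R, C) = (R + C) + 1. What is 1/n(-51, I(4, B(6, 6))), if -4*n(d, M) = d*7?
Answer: 4/357 ≈ 0.011204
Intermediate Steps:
B(R, C) = 1 + C + R (B(R, C) = (C + R) + 1 = 1 + C + R)
n(d, M) = -7*d/4 (n(d, M) = -d*7/4 = -7*d/4)
1/n(-51, I(4, B(6, 6))) = 1/(-7/4*(-51)) = 1/(357/4) = 4/357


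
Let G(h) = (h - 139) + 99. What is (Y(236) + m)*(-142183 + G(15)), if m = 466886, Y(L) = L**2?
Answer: -74315341056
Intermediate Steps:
G(h) = -40 + h (G(h) = (-139 + h) + 99 = -40 + h)
(Y(236) + m)*(-142183 + G(15)) = (236**2 + 466886)*(-142183 + (-40 + 15)) = (55696 + 466886)*(-142183 - 25) = 522582*(-142208) = -74315341056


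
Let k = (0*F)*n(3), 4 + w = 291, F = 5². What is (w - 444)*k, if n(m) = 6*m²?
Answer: 0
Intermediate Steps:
F = 25
w = 287 (w = -4 + 291 = 287)
k = 0 (k = (0*25)*(6*3²) = 0*(6*9) = 0*54 = 0)
(w - 444)*k = (287 - 444)*0 = -157*0 = 0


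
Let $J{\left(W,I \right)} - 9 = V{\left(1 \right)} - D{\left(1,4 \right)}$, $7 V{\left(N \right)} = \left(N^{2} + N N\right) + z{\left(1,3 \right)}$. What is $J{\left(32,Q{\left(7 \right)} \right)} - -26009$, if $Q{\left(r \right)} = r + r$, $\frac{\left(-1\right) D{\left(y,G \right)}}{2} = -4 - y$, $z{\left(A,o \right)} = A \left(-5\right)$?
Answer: $\frac{182053}{7} \approx 26008.0$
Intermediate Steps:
$z{\left(A,o \right)} = - 5 A$
$D{\left(y,G \right)} = 8 + 2 y$ ($D{\left(y,G \right)} = - 2 \left(-4 - y\right) = 8 + 2 y$)
$V{\left(N \right)} = - \frac{5}{7} + \frac{2 N^{2}}{7}$ ($V{\left(N \right)} = \frac{\left(N^{2} + N N\right) - 5}{7} = \frac{\left(N^{2} + N^{2}\right) - 5}{7} = \frac{2 N^{2} - 5}{7} = \frac{-5 + 2 N^{2}}{7} = - \frac{5}{7} + \frac{2 N^{2}}{7}$)
$Q{\left(r \right)} = 2 r$
$J{\left(W,I \right)} = - \frac{10}{7}$ ($J{\left(W,I \right)} = 9 - \left(\frac{61}{7} + 2 - \frac{2}{7}\right) = 9 + \left(\left(- \frac{5}{7} + \frac{2}{7} \cdot 1\right) - \left(8 + 2\right)\right) = 9 + \left(\left(- \frac{5}{7} + \frac{2}{7}\right) - 10\right) = 9 - \frac{73}{7} = - \frac{10}{7}$)
$J{\left(32,Q{\left(7 \right)} \right)} - -26009 = - \frac{10}{7} - -26009 = - \frac{10}{7} + 26009 = \frac{182053}{7}$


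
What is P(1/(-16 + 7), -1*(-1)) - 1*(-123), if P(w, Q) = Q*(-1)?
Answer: 122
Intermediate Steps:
P(w, Q) = -Q
P(1/(-16 + 7), -1*(-1)) - 1*(-123) = -(-1)*(-1) - 1*(-123) = -1*1 + 123 = -1 + 123 = 122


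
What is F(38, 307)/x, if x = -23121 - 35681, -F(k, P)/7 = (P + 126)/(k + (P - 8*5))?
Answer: 3031/17934610 ≈ 0.00016900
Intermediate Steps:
F(k, P) = -7*(126 + P)/(-40 + P + k) (F(k, P) = -7*(P + 126)/(k + (P - 8*5)) = -7*(126 + P)/(k + (P - 40)) = -7*(126 + P)/(k + (-40 + P)) = -7*(126 + P)/(-40 + P + k))
x = -58802
F(38, 307)/x = (7*(-126 - 1*307)/(-40 + 307 + 38))/(-58802) = (7*(-126 - 307)/305)*(-1/58802) = (7*(1/305)*(-433))*(-1/58802) = -3031/305*(-1/58802) = 3031/17934610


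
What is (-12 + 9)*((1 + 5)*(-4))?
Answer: 72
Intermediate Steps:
(-12 + 9)*((1 + 5)*(-4)) = -18*(-4) = -3*(-24) = 72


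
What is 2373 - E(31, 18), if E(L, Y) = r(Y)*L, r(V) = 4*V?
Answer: 141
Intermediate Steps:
E(L, Y) = 4*L*Y (E(L, Y) = (4*Y)*L = 4*L*Y)
2373 - E(31, 18) = 2373 - 4*31*18 = 2373 - 1*2232 = 2373 - 2232 = 141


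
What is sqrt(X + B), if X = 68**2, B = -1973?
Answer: sqrt(2651) ≈ 51.488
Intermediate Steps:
X = 4624
sqrt(X + B) = sqrt(4624 - 1973) = sqrt(2651)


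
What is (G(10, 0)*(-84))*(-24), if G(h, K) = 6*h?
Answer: 120960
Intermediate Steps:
(G(10, 0)*(-84))*(-24) = ((6*10)*(-84))*(-24) = (60*(-84))*(-24) = -5040*(-24) = 120960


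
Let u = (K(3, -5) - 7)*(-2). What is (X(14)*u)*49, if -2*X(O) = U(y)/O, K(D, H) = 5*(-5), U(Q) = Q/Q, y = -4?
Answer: -112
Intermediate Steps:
U(Q) = 1
K(D, H) = -25
u = 64 (u = (-25 - 7)*(-2) = -32*(-2) = 64)
X(O) = -1/(2*O)
(X(14)*u)*49 = (-1/2/14*64)*49 = (-1/2*1/14*64)*49 = -1/28*64*49 = -16/7*49 = -112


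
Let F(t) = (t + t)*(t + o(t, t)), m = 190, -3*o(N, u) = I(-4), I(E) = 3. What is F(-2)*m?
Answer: 2280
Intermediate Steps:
o(N, u) = -1 (o(N, u) = -⅓*3 = -1)
F(t) = 2*t*(-1 + t) (F(t) = (t + t)*(t - 1) = (2*t)*(-1 + t) = 2*t*(-1 + t))
F(-2)*m = (2*(-2)*(-1 - 2))*190 = (2*(-2)*(-3))*190 = 12*190 = 2280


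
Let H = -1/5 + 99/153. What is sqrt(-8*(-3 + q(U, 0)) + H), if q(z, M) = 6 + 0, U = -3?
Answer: I*sqrt(170170)/85 ≈ 4.8531*I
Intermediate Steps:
q(z, M) = 6
H = 38/85 (H = -1*1/5 + 99*(1/153) = -1/5 + 11/17 = 38/85 ≈ 0.44706)
sqrt(-8*(-3 + q(U, 0)) + H) = sqrt(-8*(-3 + 6) + 38/85) = sqrt(-8*3 + 38/85) = sqrt(-24 + 38/85) = sqrt(-2002/85) = I*sqrt(170170)/85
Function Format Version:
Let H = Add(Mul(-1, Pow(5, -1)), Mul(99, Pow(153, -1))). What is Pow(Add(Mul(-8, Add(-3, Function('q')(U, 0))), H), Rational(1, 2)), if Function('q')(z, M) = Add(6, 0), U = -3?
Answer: Mul(Rational(1, 85), I, Pow(170170, Rational(1, 2))) ≈ Mul(4.8531, I)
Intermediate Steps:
Function('q')(z, M) = 6
H = Rational(38, 85) (H = Add(Mul(-1, Rational(1, 5)), Mul(99, Rational(1, 153))) = Add(Rational(-1, 5), Rational(11, 17)) = Rational(38, 85) ≈ 0.44706)
Pow(Add(Mul(-8, Add(-3, Function('q')(U, 0))), H), Rational(1, 2)) = Pow(Add(Mul(-8, Add(-3, 6)), Rational(38, 85)), Rational(1, 2)) = Pow(Add(Mul(-8, 3), Rational(38, 85)), Rational(1, 2)) = Pow(Add(-24, Rational(38, 85)), Rational(1, 2)) = Pow(Rational(-2002, 85), Rational(1, 2)) = Mul(Rational(1, 85), I, Pow(170170, Rational(1, 2)))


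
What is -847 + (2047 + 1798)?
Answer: 2998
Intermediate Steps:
-847 + (2047 + 1798) = -847 + 3845 = 2998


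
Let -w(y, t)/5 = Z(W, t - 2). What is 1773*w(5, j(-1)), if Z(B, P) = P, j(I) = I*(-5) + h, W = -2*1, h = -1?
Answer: -17730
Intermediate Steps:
W = -2
j(I) = -1 - 5*I (j(I) = I*(-5) - 1 = -5*I - 1 = -1 - 5*I)
w(y, t) = 10 - 5*t (w(y, t) = -5*(t - 2) = -5*(-2 + t) = 10 - 5*t)
1773*w(5, j(-1)) = 1773*(10 - 5*(-1 - 5*(-1))) = 1773*(10 - 5*(-1 + 5)) = 1773*(10 - 5*4) = 1773*(10 - 20) = 1773*(-10) = -17730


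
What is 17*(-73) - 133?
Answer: -1374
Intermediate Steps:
17*(-73) - 133 = -1241 - 133 = -1374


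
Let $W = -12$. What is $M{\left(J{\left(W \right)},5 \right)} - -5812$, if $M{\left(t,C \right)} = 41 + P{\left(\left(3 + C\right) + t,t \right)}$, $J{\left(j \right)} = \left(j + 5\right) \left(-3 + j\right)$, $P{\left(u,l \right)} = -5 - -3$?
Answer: $5851$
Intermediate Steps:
$P{\left(u,l \right)} = -2$ ($P{\left(u,l \right)} = -5 + 3 = -2$)
$J{\left(j \right)} = \left(-3 + j\right) \left(5 + j\right)$ ($J{\left(j \right)} = \left(5 + j\right) \left(-3 + j\right) = \left(-3 + j\right) \left(5 + j\right)$)
$M{\left(t,C \right)} = 39$ ($M{\left(t,C \right)} = 41 - 2 = 39$)
$M{\left(J{\left(W \right)},5 \right)} - -5812 = 39 - -5812 = 39 + 5812 = 5851$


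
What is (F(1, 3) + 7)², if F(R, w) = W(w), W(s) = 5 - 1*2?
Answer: 100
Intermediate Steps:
W(s) = 3 (W(s) = 5 - 2 = 3)
F(R, w) = 3
(F(1, 3) + 7)² = (3 + 7)² = 10² = 100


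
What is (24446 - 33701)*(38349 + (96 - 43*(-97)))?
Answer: -394411080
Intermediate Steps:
(24446 - 33701)*(38349 + (96 - 43*(-97))) = -9255*(38349 + (96 + 4171)) = -9255*(38349 + 4267) = -9255*42616 = -394411080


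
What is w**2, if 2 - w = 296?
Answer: 86436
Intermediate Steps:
w = -294 (w = 2 - 1*296 = 2 - 296 = -294)
w**2 = (-294)**2 = 86436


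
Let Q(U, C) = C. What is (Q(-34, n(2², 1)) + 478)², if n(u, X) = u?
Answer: 232324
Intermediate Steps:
(Q(-34, n(2², 1)) + 478)² = (2² + 478)² = (4 + 478)² = 482² = 232324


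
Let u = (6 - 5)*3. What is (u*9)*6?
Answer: 162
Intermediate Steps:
u = 3 (u = 1*3 = 3)
(u*9)*6 = (3*9)*6 = 27*6 = 162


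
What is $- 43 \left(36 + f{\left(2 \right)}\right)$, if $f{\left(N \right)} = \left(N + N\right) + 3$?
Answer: $-1849$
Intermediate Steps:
$f{\left(N \right)} = 3 + 2 N$ ($f{\left(N \right)} = 2 N + 3 = 3 + 2 N$)
$- 43 \left(36 + f{\left(2 \right)}\right) = - 43 \left(36 + \left(3 + 2 \cdot 2\right)\right) = - 43 \left(36 + \left(3 + 4\right)\right) = - 43 \left(36 + 7\right) = \left(-43\right) 43 = -1849$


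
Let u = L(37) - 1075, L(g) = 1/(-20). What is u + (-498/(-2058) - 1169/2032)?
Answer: -3747581799/3484880 ≈ -1075.4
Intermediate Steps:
L(g) = -1/20
u = -21501/20 (u = -1/20 - 1075 = -21501/20 ≈ -1075.1)
u + (-498/(-2058) - 1169/2032) = -21501/20 + (-498/(-2058) - 1169/2032) = -21501/20 + (-498*(-1/2058) - 1169*1/2032) = -21501/20 + (83/343 - 1169/2032) = -21501/20 - 232311/696976 = -3747581799/3484880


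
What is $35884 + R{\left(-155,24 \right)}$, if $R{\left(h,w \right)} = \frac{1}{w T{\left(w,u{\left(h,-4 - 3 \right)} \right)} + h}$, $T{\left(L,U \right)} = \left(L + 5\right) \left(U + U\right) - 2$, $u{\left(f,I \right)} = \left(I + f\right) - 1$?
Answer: $\frac{8149220515}{227099} \approx 35884.0$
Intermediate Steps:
$u{\left(f,I \right)} = -1 + I + f$
$T{\left(L,U \right)} = -2 + 2 U \left(5 + L\right)$ ($T{\left(L,U \right)} = \left(5 + L\right) 2 U - 2 = 2 U \left(5 + L\right) - 2 = -2 + 2 U \left(5 + L\right)$)
$R{\left(h,w \right)} = \frac{1}{h + w \left(-82 + 10 h + 2 w \left(-8 + h\right)\right)}$ ($R{\left(h,w \right)} = \frac{1}{w \left(-2 + 10 \left(-1 - 7 + h\right) + 2 w \left(-1 - 7 + h\right)\right) + h} = \frac{1}{w \left(-2 + 10 \left(-8 + h\right) + 2 w \left(-8 + h\right)\right) + h} = \frac{1}{w \left(-2 + \left(-80 + 10 h\right) + 2 w \left(-8 + h\right)\right) + h} = \frac{1}{w \left(-82 + 10 h + 2 w \left(-8 + h\right)\right) + h} = \frac{1}{h + w \left(-82 + 10 h + 2 w \left(-8 + h\right)\right)}$)
$35884 + R{\left(-155,24 \right)} = 35884 + \frac{1}{-155 - 48 \left(41 - -775 + 24 \left(8 - -155\right)\right)} = 35884 + \frac{1}{-155 - 48 \left(41 + 775 + 24 \left(8 + 155\right)\right)} = 35884 + \frac{1}{-155 - 48 \left(41 + 775 + 24 \cdot 163\right)} = 35884 + \frac{1}{-155 - 48 \left(41 + 775 + 3912\right)} = 35884 + \frac{1}{-155 - 48 \cdot 4728} = 35884 + \frac{1}{-155 - 226944} = 35884 + \frac{1}{-227099} = 35884 - \frac{1}{227099} = \frac{8149220515}{227099}$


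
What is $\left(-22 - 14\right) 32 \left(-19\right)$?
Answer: $21888$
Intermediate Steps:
$\left(-22 - 14\right) 32 \left(-19\right) = \left(-36\right) 32 \left(-19\right) = \left(-1152\right) \left(-19\right) = 21888$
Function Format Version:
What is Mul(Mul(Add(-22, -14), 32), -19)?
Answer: 21888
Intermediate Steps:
Mul(Mul(Add(-22, -14), 32), -19) = Mul(Mul(-36, 32), -19) = Mul(-1152, -19) = 21888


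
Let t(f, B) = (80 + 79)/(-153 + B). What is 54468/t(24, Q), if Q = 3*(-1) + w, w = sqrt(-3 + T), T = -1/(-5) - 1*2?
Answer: -2832336/53 + 36312*I*sqrt(30)/265 ≈ -53440.0 + 750.52*I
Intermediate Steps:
T = -9/5 (T = -1*(-1/5) - 2 = 1/5 - 2 = -9/5 ≈ -1.8000)
w = 2*I*sqrt(30)/5 (w = sqrt(-3 - 9/5) = sqrt(-24/5) = 2*I*sqrt(30)/5 ≈ 2.1909*I)
Q = -3 + 2*I*sqrt(30)/5 (Q = 3*(-1) + 2*I*sqrt(30)/5 = -3 + 2*I*sqrt(30)/5 ≈ -3.0 + 2.1909*I)
t(f, B) = 159/(-153 + B)
54468/t(24, Q) = 54468/((159/(-153 + (-3 + 2*I*sqrt(30)/5)))) = 54468/((159/(-156 + 2*I*sqrt(30)/5))) = 54468*(-52/53 + 2*I*sqrt(30)/795) = -2832336/53 + 36312*I*sqrt(30)/265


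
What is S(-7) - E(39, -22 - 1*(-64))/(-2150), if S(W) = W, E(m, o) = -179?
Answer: -15229/2150 ≈ -7.0833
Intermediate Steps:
S(-7) - E(39, -22 - 1*(-64))/(-2150) = -7 - (-179)/(-2150) = -7 - (-179)*(-1)/2150 = -7 - 1*179/2150 = -7 - 179/2150 = -15229/2150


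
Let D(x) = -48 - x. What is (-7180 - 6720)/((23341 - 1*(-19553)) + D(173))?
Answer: -100/307 ≈ -0.32573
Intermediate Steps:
(-7180 - 6720)/((23341 - 1*(-19553)) + D(173)) = (-7180 - 6720)/((23341 - 1*(-19553)) + (-48 - 1*173)) = -13900/((23341 + 19553) + (-48 - 173)) = -13900/(42894 - 221) = -13900/42673 = -13900*1/42673 = -100/307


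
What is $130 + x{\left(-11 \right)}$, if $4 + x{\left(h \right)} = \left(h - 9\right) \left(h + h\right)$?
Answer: $566$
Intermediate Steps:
$x{\left(h \right)} = -4 + 2 h \left(-9 + h\right)$ ($x{\left(h \right)} = -4 + \left(h - 9\right) \left(h + h\right) = -4 + \left(-9 + h\right) 2 h = -4 + 2 h \left(-9 + h\right)$)
$130 + x{\left(-11 \right)} = 130 - \left(-194 - 242\right) = 130 + \left(-4 + 198 + 2 \cdot 121\right) = 130 + \left(-4 + 198 + 242\right) = 130 + 436 = 566$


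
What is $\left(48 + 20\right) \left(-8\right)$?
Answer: $-544$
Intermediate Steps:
$\left(48 + 20\right) \left(-8\right) = 68 \left(-8\right) = -544$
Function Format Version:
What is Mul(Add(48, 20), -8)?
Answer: -544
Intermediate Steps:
Mul(Add(48, 20), -8) = Mul(68, -8) = -544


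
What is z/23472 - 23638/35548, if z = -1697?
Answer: -153789023/208595664 ≈ -0.73726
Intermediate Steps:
z/23472 - 23638/35548 = -1697/23472 - 23638/35548 = -1697*1/23472 - 23638*1/35548 = -1697/23472 - 11819/17774 = -153789023/208595664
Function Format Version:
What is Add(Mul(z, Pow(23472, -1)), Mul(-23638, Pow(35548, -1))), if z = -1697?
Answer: Rational(-153789023, 208595664) ≈ -0.73726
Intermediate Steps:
Add(Mul(z, Pow(23472, -1)), Mul(-23638, Pow(35548, -1))) = Add(Mul(-1697, Pow(23472, -1)), Mul(-23638, Pow(35548, -1))) = Add(Mul(-1697, Rational(1, 23472)), Mul(-23638, Rational(1, 35548))) = Add(Rational(-1697, 23472), Rational(-11819, 17774)) = Rational(-153789023, 208595664)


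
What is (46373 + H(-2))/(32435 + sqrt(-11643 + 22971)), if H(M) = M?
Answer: 1504043385/1052017897 - 370968*sqrt(177)/1052017897 ≈ 1.4250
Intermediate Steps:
(46373 + H(-2))/(32435 + sqrt(-11643 + 22971)) = (46373 - 2)/(32435 + sqrt(-11643 + 22971)) = 46371/(32435 + sqrt(11328)) = 46371/(32435 + 8*sqrt(177))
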